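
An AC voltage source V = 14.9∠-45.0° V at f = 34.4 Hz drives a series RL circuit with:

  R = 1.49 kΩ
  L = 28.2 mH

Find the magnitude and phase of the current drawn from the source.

Step 1 — Angular frequency: ω = 2π·f = 2π·34.4 = 216.1 rad/s.
Step 2 — Component impedances:
  R: Z = R = 1490 Ω
  L: Z = jωL = j·216.1·0.0282 = 0 + j6.095 Ω
Step 3 — Series combination: Z_total = R + L = 1490 + j6.095 Ω = 1490∠0.2° Ω.
Step 4 — Source phasor: V = 14.9∠-45.0° V = 10.54 - j10.54 V.
Step 5 — Ohm's law: I = V / Z_total = (10.54 - j10.54) / (1490 + j6.095) = 0.007042 - j0.0071 A.
Step 6 — Convert to polar: |I| = 0.01 A, ∠I = -45.2°.

I = 0.01∠-45.2° A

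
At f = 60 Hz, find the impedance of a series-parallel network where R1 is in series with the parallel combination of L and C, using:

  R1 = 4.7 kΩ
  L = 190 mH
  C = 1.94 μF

Step 1 — Angular frequency: ω = 2π·f = 2π·60 = 377 rad/s.
Step 2 — Component impedances:
  R1: Z = R = 4700 Ω
  L: Z = jωL = j·377·0.19 = 0 + j71.63 Ω
  C: Z = 1/(jωC) = -j/(ω·C) = 0 - j1367 Ω
Step 3 — Parallel branch: L || C = 1/(1/L + 1/C) = 0 + j75.59 Ω.
Step 4 — Series with R1: Z_total = R1 + (L || C) = 4700 + j75.59 Ω = 4701∠0.9° Ω.

Z = 4700 + j75.59 Ω = 4701∠0.9° Ω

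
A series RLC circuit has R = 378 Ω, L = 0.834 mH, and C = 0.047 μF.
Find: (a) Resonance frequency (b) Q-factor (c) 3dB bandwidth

Step 1 — Resonance condition Im(Z)=0 gives ω₀ = 1/√(LC).
Step 2 — ω₀ = 1/√(0.000834·4.7e-08) = 1.597e+05 rad/s.
Step 3 — f₀ = ω₀/(2π) = 2.542e+04 Hz.
Step 4 — Series Q: Q = ω₀L/R = 1.597e+05·0.000834/378 = 0.3524.
Step 5 — 3dB bandwidth: Δω = ω₀/Q = 4.532e+05 rad/s; BW = Δω/(2π) = 7.213e+04 Hz.

(a) f₀ = 2.542e+04 Hz  (b) Q = 0.3524  (c) BW = 7.213e+04 Hz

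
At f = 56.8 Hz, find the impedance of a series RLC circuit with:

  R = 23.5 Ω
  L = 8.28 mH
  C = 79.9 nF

Step 1 — Angular frequency: ω = 2π·f = 2π·56.8 = 356.9 rad/s.
Step 2 — Component impedances:
  R: Z = R = 23.5 Ω
  L: Z = jωL = j·356.9·0.00828 = 0 + j2.955 Ω
  C: Z = 1/(jωC) = -j/(ω·C) = 0 - j3.507e+04 Ω
Step 3 — Series combination: Z_total = R + L + C = 23.5 - j3.507e+04 Ω = 3.507e+04∠-90.0° Ω.

Z = 23.5 - j3.507e+04 Ω = 3.507e+04∠-90.0° Ω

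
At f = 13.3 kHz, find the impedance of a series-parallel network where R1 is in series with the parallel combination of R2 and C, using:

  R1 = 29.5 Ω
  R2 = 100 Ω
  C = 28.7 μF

Step 1 — Angular frequency: ω = 2π·f = 2π·1.33e+04 = 8.357e+04 rad/s.
Step 2 — Component impedances:
  R1: Z = R = 29.5 Ω
  R2: Z = R = 100 Ω
  C: Z = 1/(jωC) = -j/(ω·C) = 0 - j0.417 Ω
Step 3 — Parallel branch: R2 || C = 1/(1/R2 + 1/C) = 0.001738 - j0.4169 Ω.
Step 4 — Series with R1: Z_total = R1 + (R2 || C) = 29.5 - j0.4169 Ω = 29.5∠-0.8° Ω.

Z = 29.5 - j0.4169 Ω = 29.5∠-0.8° Ω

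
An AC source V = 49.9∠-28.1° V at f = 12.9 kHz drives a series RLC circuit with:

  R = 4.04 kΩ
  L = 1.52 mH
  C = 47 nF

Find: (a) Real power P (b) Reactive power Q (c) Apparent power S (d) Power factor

Step 1 — Angular frequency: ω = 2π·f = 2π·1.29e+04 = 8.105e+04 rad/s.
Step 2 — Component impedances:
  R: Z = R = 4040 Ω
  L: Z = jωL = j·8.105e+04·0.00152 = 0 + j123.2 Ω
  C: Z = 1/(jωC) = -j/(ω·C) = 0 - j262.5 Ω
Step 3 — Series combination: Z_total = R + L + C = 4040 - j139.3 Ω = 4042∠-2.0° Ω.
Step 4 — Source phasor: V = 49.9∠-28.1° V = 44.02 - j23.5 V.
Step 5 — Current: I = V / Z = 0.01108 - j0.005436 A = 0.01234∠-26.1° A.
Step 6 — Complex power: S = V·I* = 0.6156 - j0.02123 VA.
Step 7 — Real power: P = Re(S) = 0.6156 W.
Step 8 — Reactive power: Q = Im(S) = -0.02123 VAR.
Step 9 — Apparent power: |S| = 0.616 VA.
Step 10 — Power factor: PF = P/|S| = 0.9994 (leading).

(a) P = 0.6156 W  (b) Q = -0.02123 VAR  (c) S = 0.616 VA  (d) PF = 0.9994 (leading)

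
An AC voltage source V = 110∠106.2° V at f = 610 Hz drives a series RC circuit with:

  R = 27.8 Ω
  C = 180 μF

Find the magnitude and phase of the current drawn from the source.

Step 1 — Angular frequency: ω = 2π·f = 2π·610 = 3833 rad/s.
Step 2 — Component impedances:
  R: Z = R = 27.8 Ω
  C: Z = 1/(jωC) = -j/(ω·C) = 0 - j1.449 Ω
Step 3 — Series combination: Z_total = R + C = 27.8 - j1.449 Ω = 27.84∠-3.0° Ω.
Step 4 — Source phasor: V = 110∠106.2° V = -30.69 + j105.6 V.
Step 5 — Ohm's law: I = V / Z_total = (-30.69 + j105.6) / (27.8 - j1.449) = -1.299 + j3.732 A.
Step 6 — Convert to polar: |I| = 3.951 A, ∠I = 109.2°.

I = 3.951∠109.2° A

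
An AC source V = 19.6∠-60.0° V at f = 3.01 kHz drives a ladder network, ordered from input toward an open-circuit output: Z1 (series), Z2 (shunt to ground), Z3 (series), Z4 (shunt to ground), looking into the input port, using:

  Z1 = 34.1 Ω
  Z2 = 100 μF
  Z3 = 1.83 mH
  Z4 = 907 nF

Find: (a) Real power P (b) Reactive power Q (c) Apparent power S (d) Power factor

Step 1 — Angular frequency: ω = 2π·f = 2π·3010 = 1.891e+04 rad/s.
Step 2 — Component impedances:
  Z1: Z = R = 34.1 Ω
  Z2: Z = 1/(jωC) = -j/(ω·C) = 0 - j0.5288 Ω
  Z3: Z = jωL = j·1.891e+04·0.00183 = 0 + j34.61 Ω
  Z4: Z = 1/(jωC) = -j/(ω·C) = 0 - j58.3 Ω
Step 3 — Ladder network (open output): work backward from the far end, alternating series and parallel combinations. Z_in = 34.1 - j0.5172 Ω = 34.1∠-0.9° Ω.
Step 4 — Source phasor: V = 19.6∠-60.0° V = 9.8 - j16.97 V.
Step 5 — Current: I = V / Z = 0.2949 - j0.4933 A = 0.5747∠-59.1° A.
Step 6 — Complex power: S = V·I* = 11.26 - j0.1708 VA.
Step 7 — Real power: P = Re(S) = 11.26 W.
Step 8 — Reactive power: Q = Im(S) = -0.1708 VAR.
Step 9 — Apparent power: |S| = 11.26 VA.
Step 10 — Power factor: PF = P/|S| = 0.9999 (leading).

(a) P = 11.26 W  (b) Q = -0.1708 VAR  (c) S = 11.26 VA  (d) PF = 0.9999 (leading)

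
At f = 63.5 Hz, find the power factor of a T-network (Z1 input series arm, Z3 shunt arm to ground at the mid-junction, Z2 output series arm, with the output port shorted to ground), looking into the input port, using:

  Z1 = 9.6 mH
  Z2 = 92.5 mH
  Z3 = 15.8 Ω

Step 1 — Angular frequency: ω = 2π·f = 2π·63.5 = 399 rad/s.
Step 2 — Component impedances:
  Z1: Z = jωL = j·399·0.0096 = 0 + j3.83 Ω
  Z2: Z = jωL = j·399·0.0925 = 0 + j36.91 Ω
  Z3: Z = R = 15.8 Ω
Step 3 — With the output port shorted to ground, the output series arm Z2 runs from the junction to ground; the shunt arm Z3 also runs from the junction to ground. They appear in parallel: Z3 || Z2 = 13.35 + j5.716 Ω.
Step 4 — Series with input arm Z1: Z_in = Z1 + (Z3 || Z2) = 13.35 + j9.547 Ω = 16.41∠35.6° Ω.
Step 5 — Power factor: PF = cos(φ) = Re(Z)/|Z| = 13.35/16.41 = 0.8135.
Step 6 — Type: Im(Z) = 9.547 ⇒ lagging (phase φ = 35.6°).

PF = 0.8135 (lagging, φ = 35.6°)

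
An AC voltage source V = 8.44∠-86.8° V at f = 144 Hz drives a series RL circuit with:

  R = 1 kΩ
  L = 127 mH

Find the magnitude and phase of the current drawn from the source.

Step 1 — Angular frequency: ω = 2π·f = 2π·144 = 904.8 rad/s.
Step 2 — Component impedances:
  R: Z = R = 1000 Ω
  L: Z = jωL = j·904.8·0.127 = 0 + j114.9 Ω
Step 3 — Series combination: Z_total = R + L = 1000 + j114.9 Ω = 1007∠6.6° Ω.
Step 4 — Source phasor: V = 8.44∠-86.8° V = 0.4711 - j8.427 V.
Step 5 — Ohm's law: I = V / Z_total = (0.4711 - j8.427) / (1000 + j114.9) = -0.0004907 - j0.00837 A.
Step 6 — Convert to polar: |I| = 0.008385 A, ∠I = -93.4°.

I = 0.008385∠-93.4° A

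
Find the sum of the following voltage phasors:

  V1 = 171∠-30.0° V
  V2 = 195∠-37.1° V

Step 1 — Convert each phasor to rectangular form:
  V1 = 171·(cos(-30.0°) + j·sin(-30.0°)) = 148.1 - j85.5 V
  V2 = 195·(cos(-37.1°) + j·sin(-37.1°)) = 155.5 - j117.6 V
Step 2 — Sum components: V_total = 303.6 - j203.1 V.
Step 3 — Convert to polar: |V_total| = 365.3 V, ∠V_total = -33.8°.

V_total = 365.3∠-33.8° V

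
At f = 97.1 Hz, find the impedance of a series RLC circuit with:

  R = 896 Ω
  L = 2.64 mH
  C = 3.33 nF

Step 1 — Angular frequency: ω = 2π·f = 2π·97.1 = 610.1 rad/s.
Step 2 — Component impedances:
  R: Z = R = 896 Ω
  L: Z = jωL = j·610.1·0.00264 = 0 + j1.611 Ω
  C: Z = 1/(jωC) = -j/(ω·C) = 0 - j4.922e+05 Ω
Step 3 — Series combination: Z_total = R + L + C = 896 - j4.922e+05 Ω = 4.922e+05∠-89.9° Ω.

Z = 896 - j4.922e+05 Ω = 4.922e+05∠-89.9° Ω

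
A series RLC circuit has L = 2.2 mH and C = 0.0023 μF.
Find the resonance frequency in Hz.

Step 1 — Resonance condition Im(Z)=0 gives ω₀ = 1/√(LC).
Step 2 — ω₀ = 1/√(0.0022·2.3e-09) = 4.446e+05 rad/s.
Step 3 — f₀ = ω₀/(2π) = 7.075e+04 Hz.

f₀ = 7.075e+04 Hz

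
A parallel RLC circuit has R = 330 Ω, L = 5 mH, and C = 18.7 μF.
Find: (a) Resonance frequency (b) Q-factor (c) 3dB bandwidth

Step 1 — Resonance: ω₀ = 1/√(LC) = 1/√(0.005·1.87e-05) = 3270 rad/s.
Step 2 — f₀ = ω₀/(2π) = 520.5 Hz.
Step 3 — Parallel Q: Q = R/(ω₀L) = 330/(3270·0.005) = 20.18.
Step 4 — Bandwidth: Δω = ω₀/Q = 162 rad/s; BW = Δω/(2π) = 25.79 Hz.

(a) f₀ = 520.5 Hz  (b) Q = 20.18  (c) BW = 25.79 Hz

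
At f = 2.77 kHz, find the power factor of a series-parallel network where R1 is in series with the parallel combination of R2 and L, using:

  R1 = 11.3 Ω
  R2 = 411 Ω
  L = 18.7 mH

Step 1 — Angular frequency: ω = 2π·f = 2π·2770 = 1.74e+04 rad/s.
Step 2 — Component impedances:
  R1: Z = R = 11.3 Ω
  R2: Z = R = 411 Ω
  L: Z = jωL = j·1.74e+04·0.0187 = 0 + j325.5 Ω
Step 3 — Parallel branch: R2 || L = 1/(1/R2 + 1/L) = 158.4 + j200 Ω.
Step 4 — Series with R1: Z_total = R1 + (R2 || L) = 169.7 + j200 Ω = 262.3∠49.7° Ω.
Step 5 — Power factor: PF = cos(φ) = Re(Z)/|Z| = 169.7/262.32 = 0.6469.
Step 6 — Type: Im(Z) = 200 ⇒ lagging (phase φ = 49.7°).

PF = 0.6469 (lagging, φ = 49.7°)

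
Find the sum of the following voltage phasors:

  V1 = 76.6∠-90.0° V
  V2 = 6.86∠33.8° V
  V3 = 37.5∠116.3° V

Step 1 — Convert each phasor to rectangular form:
  V1 = 76.6·(cos(-90.0°) + j·sin(-90.0°)) = 0 - j76.6 V
  V2 = 6.86·(cos(33.8°) + j·sin(33.8°)) = 5.701 + j3.816 V
  V3 = 37.5·(cos(116.3°) + j·sin(116.3°)) = -16.62 + j33.62 V
Step 2 — Sum components: V_total = -10.91 - j39.17 V.
Step 3 — Convert to polar: |V_total| = 40.66 V, ∠V_total = -105.6°.

V_total = 40.66∠-105.6° V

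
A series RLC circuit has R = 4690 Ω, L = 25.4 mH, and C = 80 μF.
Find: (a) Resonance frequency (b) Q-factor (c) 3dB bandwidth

Step 1 — Resonance condition Im(Z)=0 gives ω₀ = 1/√(LC).
Step 2 — ω₀ = 1/√(0.0254·8e-05) = 701.5 rad/s.
Step 3 — f₀ = ω₀/(2π) = 111.6 Hz.
Step 4 — Series Q: Q = ω₀L/R = 701.5·0.0254/4690 = 0.003799.
Step 5 — 3dB bandwidth: Δω = ω₀/Q = 1.846e+05 rad/s; BW = Δω/(2π) = 2.939e+04 Hz.

(a) f₀ = 111.6 Hz  (b) Q = 0.003799  (c) BW = 2.939e+04 Hz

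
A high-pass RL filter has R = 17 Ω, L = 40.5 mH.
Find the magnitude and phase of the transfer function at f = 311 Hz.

Step 1 — Angular frequency: ω = 2π·311 = 1954 rad/s.
Step 2 — Transfer function: H(jω) = jωL/(R + jωL).
Step 3 — Numerator jωL = j·79.14; denominator R + jωL = 17 + j79.14.
Step 4 — H = 0.9559 + j0.2053.
Step 5 — Magnitude: |H| = 0.9777 (-0.2 dB); phase: φ = 12.1°.

|H| = 0.9777 (-0.2 dB), φ = 12.1°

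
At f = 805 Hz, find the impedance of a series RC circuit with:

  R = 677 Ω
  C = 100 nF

Step 1 — Angular frequency: ω = 2π·f = 2π·805 = 5058 rad/s.
Step 2 — Component impedances:
  R: Z = R = 677 Ω
  C: Z = 1/(jωC) = -j/(ω·C) = 0 - j1977 Ω
Step 3 — Series combination: Z_total = R + C = 677 - j1977 Ω = 2090∠-71.1° Ω.

Z = 677 - j1977 Ω = 2090∠-71.1° Ω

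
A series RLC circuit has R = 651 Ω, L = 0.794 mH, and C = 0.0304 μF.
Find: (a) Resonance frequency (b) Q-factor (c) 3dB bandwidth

Step 1 — Resonance: ω₀ = 1/√(LC) = 1/√(0.000794·3.04e-08) = 2.035e+05 rad/s.
Step 2 — f₀ = ω₀/(2π) = 3.239e+04 Hz.
Step 3 — Series Q: Q = ω₀L/R = 2.035e+05·0.000794/651 = 0.2483.
Step 4 — Bandwidth: Δω = ω₀/Q = 8.199e+05 rad/s; BW = Δω/(2π) = 1.305e+05 Hz.

(a) f₀ = 3.239e+04 Hz  (b) Q = 0.2483  (c) BW = 1.305e+05 Hz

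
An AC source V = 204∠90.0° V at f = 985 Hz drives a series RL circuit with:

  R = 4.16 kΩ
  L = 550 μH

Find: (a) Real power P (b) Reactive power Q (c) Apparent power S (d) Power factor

Step 1 — Angular frequency: ω = 2π·f = 2π·985 = 6189 rad/s.
Step 2 — Component impedances:
  R: Z = R = 4160 Ω
  L: Z = jωL = j·6189·0.00055 = 0 + j3.404 Ω
Step 3 — Series combination: Z_total = R + L = 4160 + j3.404 Ω = 4160∠0.0° Ω.
Step 4 — Source phasor: V = 204∠90.0° V = 0 + j204 V.
Step 5 — Current: I = V / Z = 4.013e-05 + j0.04904 A = 0.04904∠90.0° A.
Step 6 — Complex power: S = V·I* = 10 + j0.008186 VA.
Step 7 — Real power: P = Re(S) = 10 W.
Step 8 — Reactive power: Q = Im(S) = 0.008186 VAR.
Step 9 — Apparent power: |S| = 10 VA.
Step 10 — Power factor: PF = P/|S| = 1 (lagging).

(a) P = 10 W  (b) Q = 0.008186 VAR  (c) S = 10 VA  (d) PF = 1 (lagging)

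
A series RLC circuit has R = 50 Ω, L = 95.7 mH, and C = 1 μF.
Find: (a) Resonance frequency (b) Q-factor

Step 1 — Resonance condition Im(Z)=0 gives ω₀ = 1/√(LC).
Step 2 — ω₀ = 1/√(0.0957·1e-06) = 3233 rad/s.
Step 3 — f₀ = ω₀/(2π) = 514.5 Hz.
Step 4 — Series Q: Q = ω₀L/R = 3233·0.0957/50 = 6.187.

(a) f₀ = 514.5 Hz  (b) Q = 6.187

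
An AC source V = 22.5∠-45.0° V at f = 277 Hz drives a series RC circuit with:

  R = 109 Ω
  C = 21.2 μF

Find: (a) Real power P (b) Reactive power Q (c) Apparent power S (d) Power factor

Step 1 — Angular frequency: ω = 2π·f = 2π·277 = 1740 rad/s.
Step 2 — Component impedances:
  R: Z = R = 109 Ω
  C: Z = 1/(jωC) = -j/(ω·C) = 0 - j27.1 Ω
Step 3 — Series combination: Z_total = R + C = 109 - j27.1 Ω = 112.3∠-14.0° Ω.
Step 4 — Source phasor: V = 22.5∠-45.0° V = 15.91 - j15.91 V.
Step 5 — Current: I = V / Z = 0.1716 - j0.1033 A = 0.2003∠-31.0° A.
Step 6 — Complex power: S = V·I* = 4.374 - j1.088 VA.
Step 7 — Real power: P = Re(S) = 4.374 W.
Step 8 — Reactive power: Q = Im(S) = -1.088 VAR.
Step 9 — Apparent power: |S| = 4.507 VA.
Step 10 — Power factor: PF = P/|S| = 0.9705 (leading).

(a) P = 4.374 W  (b) Q = -1.088 VAR  (c) S = 4.507 VA  (d) PF = 0.9705 (leading)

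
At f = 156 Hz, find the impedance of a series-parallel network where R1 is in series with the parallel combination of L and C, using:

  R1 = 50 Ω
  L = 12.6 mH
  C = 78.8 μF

Step 1 — Angular frequency: ω = 2π·f = 2π·156 = 980.2 rad/s.
Step 2 — Component impedances:
  R1: Z = R = 50 Ω
  L: Z = jωL = j·980.2·0.0126 = 0 + j12.35 Ω
  C: Z = 1/(jωC) = -j/(ω·C) = 0 - j12.95 Ω
Step 3 — Parallel branch: L || C = 1/(1/L + 1/C) = 0 + j267.9 Ω.
Step 4 — Series with R1: Z_total = R1 + (L || C) = 50 + j267.9 Ω = 272.6∠79.4° Ω.

Z = 50 + j267.9 Ω = 272.6∠79.4° Ω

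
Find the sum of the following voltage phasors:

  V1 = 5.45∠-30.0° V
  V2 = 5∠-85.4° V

Step 1 — Convert each phasor to rectangular form:
  V1 = 5.45·(cos(-30.0°) + j·sin(-30.0°)) = 4.72 - j2.725 V
  V2 = 5·(cos(-85.4°) + j·sin(-85.4°)) = 0.401 - j4.984 V
Step 2 — Sum components: V_total = 5.121 - j7.709 V.
Step 3 — Convert to polar: |V_total| = 9.255 V, ∠V_total = -56.4°.

V_total = 9.255∠-56.4° V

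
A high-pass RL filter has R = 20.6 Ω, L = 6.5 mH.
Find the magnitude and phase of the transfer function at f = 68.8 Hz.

Step 1 — Angular frequency: ω = 2π·68.8 = 432.3 rad/s.
Step 2 — Transfer function: H(jω) = jωL/(R + jωL).
Step 3 — Numerator jωL = j·2.81; denominator R + jωL = 20.6 + j2.81.
Step 4 — H = 0.01827 + j0.1339.
Step 5 — Magnitude: |H| = 0.1351 (-17.4 dB); phase: φ = 82.2°.

|H| = 0.1351 (-17.4 dB), φ = 82.2°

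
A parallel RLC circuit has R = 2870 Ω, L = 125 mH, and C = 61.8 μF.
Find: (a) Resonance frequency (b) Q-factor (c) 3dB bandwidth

Step 1 — Resonance: ω₀ = 1/√(LC) = 1/√(0.125·6.18e-05) = 359.8 rad/s.
Step 2 — f₀ = ω₀/(2π) = 57.26 Hz.
Step 3 — Parallel Q: Q = R/(ω₀L) = 2870/(359.8·0.125) = 63.81.
Step 4 — Bandwidth: Δω = ω₀/Q = 5.638 rad/s; BW = Δω/(2π) = 0.8973 Hz.

(a) f₀ = 57.26 Hz  (b) Q = 63.81  (c) BW = 0.8973 Hz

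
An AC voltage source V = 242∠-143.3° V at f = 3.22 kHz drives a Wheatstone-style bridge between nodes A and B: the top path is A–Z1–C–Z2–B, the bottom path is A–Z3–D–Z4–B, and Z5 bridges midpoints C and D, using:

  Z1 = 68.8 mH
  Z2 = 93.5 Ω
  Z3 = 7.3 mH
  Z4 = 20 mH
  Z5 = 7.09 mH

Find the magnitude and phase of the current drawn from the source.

Step 1 — Angular frequency: ω = 2π·f = 2π·3220 = 2.023e+04 rad/s.
Step 2 — Component impedances:
  Z1: Z = jωL = j·2.023e+04·0.0688 = 0 + j1392 Ω
  Z2: Z = R = 93.5 Ω
  Z3: Z = jωL = j·2.023e+04·0.0073 = 0 + j147.7 Ω
  Z4: Z = jωL = j·2.023e+04·0.02 = 0 + j404.6 Ω
  Z5: Z = jωL = j·2.023e+04·0.00709 = 0 + j143.4 Ω
Step 3 — Bridge requires nodal analysis (the Z5 bridge couples midpoints C and D, so the two paths cannot be reduced to a simple series/parallel combination). Setting node B to ground and injecting 1 A at node A, the 3-node admittance system at A, C, D solves to V_A = Z_AB = 55.01 + j224.1 Ω = 230.8∠76.2° Ω.
Step 4 — Source phasor: V = 242∠-143.3° V = -194 - j144.6 V.
Step 5 — Ohm's law: I = V / Z_total = (-194 - j144.6) / (55.01 + j224.1) = -0.8091 + j0.6672 A.
Step 6 — Convert to polar: |I| = 1.049 A, ∠I = 140.5°.

I = 1.049∠140.5° A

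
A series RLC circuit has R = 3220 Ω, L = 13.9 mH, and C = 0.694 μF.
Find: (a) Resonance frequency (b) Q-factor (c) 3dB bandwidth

Step 1 — Resonance: ω₀ = 1/√(LC) = 1/√(0.0139·6.94e-07) = 1.018e+04 rad/s.
Step 2 — f₀ = ω₀/(2π) = 1620 Hz.
Step 3 — Series Q: Q = ω₀L/R = 1.018e+04·0.0139/3220 = 0.04395.
Step 4 — Bandwidth: Δω = ω₀/Q = 2.317e+05 rad/s; BW = Δω/(2π) = 3.687e+04 Hz.

(a) f₀ = 1620 Hz  (b) Q = 0.04395  (c) BW = 3.687e+04 Hz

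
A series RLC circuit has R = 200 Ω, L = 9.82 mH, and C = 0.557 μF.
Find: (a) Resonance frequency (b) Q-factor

Step 1 — Resonance condition Im(Z)=0 gives ω₀ = 1/√(LC).
Step 2 — ω₀ = 1/√(0.00982·5.57e-07) = 1.352e+04 rad/s.
Step 3 — f₀ = ω₀/(2π) = 2152 Hz.
Step 4 — Series Q: Q = ω₀L/R = 1.352e+04·0.00982/200 = 0.6639.

(a) f₀ = 2152 Hz  (b) Q = 0.6639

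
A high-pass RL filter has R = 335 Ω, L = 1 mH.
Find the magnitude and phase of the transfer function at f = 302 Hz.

Step 1 — Angular frequency: ω = 2π·302 = 1898 rad/s.
Step 2 — Transfer function: H(jω) = jωL/(R + jωL).
Step 3 — Numerator jωL = j·1.898; denominator R + jωL = 335 + j1.898.
Step 4 — H = 3.208e-05 + j0.005664.
Step 5 — Magnitude: |H| = 0.005664 (-44.9 dB); phase: φ = 89.7°.

|H| = 0.005664 (-44.9 dB), φ = 89.7°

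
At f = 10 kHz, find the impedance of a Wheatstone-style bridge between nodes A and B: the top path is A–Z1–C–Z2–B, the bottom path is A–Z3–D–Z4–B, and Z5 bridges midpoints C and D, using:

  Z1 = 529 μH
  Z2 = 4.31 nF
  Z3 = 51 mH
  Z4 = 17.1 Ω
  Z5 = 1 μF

Step 1 — Angular frequency: ω = 2π·f = 2π·1e+04 = 6.283e+04 rad/s.
Step 2 — Component impedances:
  Z1: Z = jωL = j·6.283e+04·0.000529 = 0 + j33.24 Ω
  Z2: Z = 1/(jωC) = -j/(ω·C) = 0 - j3693 Ω
  Z3: Z = jωL = j·6.283e+04·0.051 = 0 + j3204 Ω
  Z4: Z = R = 17.1 Ω
  Z5: Z = 1/(jωC) = -j/(ω·C) = 0 - j15.92 Ω
Step 3 — Bridge requires nodal analysis (the Z5 bridge couples midpoints C and D, so the two paths cannot be reduced to a simple series/parallel combination). Setting node B to ground and injecting 1 A at node A, the 3-node admittance system at A, C, D solves to V_A = Z_AB = 16.95 + j17.22 Ω = 24.16∠45.4° Ω.

Z = 16.95 + j17.22 Ω = 24.16∠45.4° Ω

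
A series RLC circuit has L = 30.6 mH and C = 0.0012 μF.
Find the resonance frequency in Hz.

Step 1 — Resonance condition Im(Z)=0 gives ω₀ = 1/√(LC).
Step 2 — ω₀ = 1/√(0.0306·1.2e-09) = 1.65e+05 rad/s.
Step 3 — f₀ = ω₀/(2π) = 2.626e+04 Hz.

f₀ = 2.626e+04 Hz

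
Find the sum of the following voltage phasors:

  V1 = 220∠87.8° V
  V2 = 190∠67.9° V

Step 1 — Convert each phasor to rectangular form:
  V1 = 220·(cos(87.8°) + j·sin(87.8°)) = 8.445 + j219.8 V
  V2 = 190·(cos(67.9°) + j·sin(67.9°)) = 71.48 + j176 V
Step 2 — Sum components: V_total = 79.93 + j395.9 V.
Step 3 — Convert to polar: |V_total| = 403.9 V, ∠V_total = 78.6°.

V_total = 403.9∠78.6° V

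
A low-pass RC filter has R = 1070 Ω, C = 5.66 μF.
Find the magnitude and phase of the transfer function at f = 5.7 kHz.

Step 1 — Angular frequency: ω = 2π·5700 = 3.581e+04 rad/s.
Step 2 — Transfer function: H(jω) = 1/(1 + jωRC).
Step 3 — Denominator: 1 + jωRC = 1 + j·3.581e+04·1070·5.66e-06 = 1 + j216.9.
Step 4 — H = 2.126e-05 - j0.00461.
Step 5 — Magnitude: |H| = 0.00461 (-46.7 dB); phase: φ = -89.7°.

|H| = 0.00461 (-46.7 dB), φ = -89.7°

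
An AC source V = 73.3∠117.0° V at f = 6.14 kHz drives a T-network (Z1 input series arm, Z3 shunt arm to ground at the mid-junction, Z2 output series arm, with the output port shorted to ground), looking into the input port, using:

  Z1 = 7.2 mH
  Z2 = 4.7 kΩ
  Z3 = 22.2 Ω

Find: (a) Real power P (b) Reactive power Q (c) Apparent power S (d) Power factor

Step 1 — Angular frequency: ω = 2π·f = 2π·6140 = 3.858e+04 rad/s.
Step 2 — Component impedances:
  Z1: Z = jωL = j·3.858e+04·0.0072 = 0 + j277.8 Ω
  Z2: Z = R = 4700 Ω
  Z3: Z = R = 22.2 Ω
Step 3 — With the output port shorted to ground, the output series arm Z2 runs from the junction to ground; the shunt arm Z3 also runs from the junction to ground. They appear in parallel: Z3 || Z2 = 22.1 Ω.
Step 4 — Series with input arm Z1: Z_in = Z1 + (Z3 || Z2) = 22.1 + j277.8 Ω = 278.6∠85.5° Ω.
Step 5 — Source phasor: V = 73.3∠117.0° V = -33.28 + j65.31 V.
Step 6 — Current: I = V / Z = 0.2242 + j0.1376 A = 0.2631∠31.5° A.
Step 7 — Complex power: S = V·I* = 1.529 + j19.22 VA.
Step 8 — Real power: P = Re(S) = 1.529 W.
Step 9 — Reactive power: Q = Im(S) = 19.22 VAR.
Step 10 — Apparent power: |S| = 19.28 VA.
Step 11 — Power factor: PF = P/|S| = 0.0793 (lagging).

(a) P = 1.529 W  (b) Q = 19.22 VAR  (c) S = 19.28 VA  (d) PF = 0.0793 (lagging)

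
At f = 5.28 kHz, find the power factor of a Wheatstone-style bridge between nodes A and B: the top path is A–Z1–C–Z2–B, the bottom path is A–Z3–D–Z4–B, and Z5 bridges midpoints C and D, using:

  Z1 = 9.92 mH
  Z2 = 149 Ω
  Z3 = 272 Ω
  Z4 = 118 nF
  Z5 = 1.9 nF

Step 1 — Angular frequency: ω = 2π·f = 2π·5280 = 3.318e+04 rad/s.
Step 2 — Component impedances:
  Z1: Z = jωL = j·3.318e+04·0.00992 = 0 + j329.1 Ω
  Z2: Z = R = 149 Ω
  Z3: Z = R = 272 Ω
  Z4: Z = 1/(jωC) = -j/(ω·C) = 0 - j255.4 Ω
  Z5: Z = 1/(jωC) = -j/(ω·C) = 0 - j1.586e+04 Ω
Step 3 — Bridge requires nodal analysis (the Z5 bridge couples midpoints C and D, so the two paths cannot be reduced to a simple series/parallel combination). Setting node B to ground and injecting 1 A at node A, the 3-node admittance system at A, C, D solves to V_A = Z_AB = 307.7 + j67.74 Ω = 315∠12.4° Ω.
Step 4 — Power factor: PF = cos(φ) = Re(Z)/|Z| = 307.68/315.05 = 0.9766.
Step 5 — Type: Im(Z) = 67.74 ⇒ lagging (phase φ = 12.4°).

PF = 0.9766 (lagging, φ = 12.4°)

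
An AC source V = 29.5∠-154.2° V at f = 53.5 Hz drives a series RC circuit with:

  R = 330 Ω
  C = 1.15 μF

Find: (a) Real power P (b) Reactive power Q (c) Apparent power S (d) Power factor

Step 1 — Angular frequency: ω = 2π·f = 2π·53.5 = 336.2 rad/s.
Step 2 — Component impedances:
  R: Z = R = 330 Ω
  C: Z = 1/(jωC) = -j/(ω·C) = 0 - j2587 Ω
Step 3 — Series combination: Z_total = R + C = 330 - j2587 Ω = 2608∠-82.7° Ω.
Step 4 — Source phasor: V = 29.5∠-154.2° V = -26.56 - j12.84 V.
Step 5 — Current: I = V / Z = 0.003595 - j0.01073 A = 0.01131∠-71.5° A.
Step 6 — Complex power: S = V·I* = 0.04223 - j0.331 VA.
Step 7 — Real power: P = Re(S) = 0.04223 W.
Step 8 — Reactive power: Q = Im(S) = -0.331 VAR.
Step 9 — Apparent power: |S| = 0.3337 VA.
Step 10 — Power factor: PF = P/|S| = 0.1265 (leading).

(a) P = 0.04223 W  (b) Q = -0.331 VAR  (c) S = 0.3337 VA  (d) PF = 0.1265 (leading)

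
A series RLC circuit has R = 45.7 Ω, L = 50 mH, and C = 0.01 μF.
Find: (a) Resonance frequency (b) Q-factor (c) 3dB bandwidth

Step 1 — Resonance condition Im(Z)=0 gives ω₀ = 1/√(LC).
Step 2 — ω₀ = 1/√(0.05·1e-08) = 4.472e+04 rad/s.
Step 3 — f₀ = ω₀/(2π) = 7118 Hz.
Step 4 — Series Q: Q = ω₀L/R = 4.472e+04·0.05/45.7 = 48.93.
Step 5 — 3dB bandwidth: Δω = ω₀/Q = 914 rad/s; BW = Δω/(2π) = 145.5 Hz.

(a) f₀ = 7118 Hz  (b) Q = 48.93  (c) BW = 145.5 Hz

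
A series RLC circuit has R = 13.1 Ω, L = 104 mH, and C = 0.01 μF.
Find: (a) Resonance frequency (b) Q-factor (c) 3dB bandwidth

Step 1 — Resonance: ω₀ = 1/√(LC) = 1/√(0.104·1e-08) = 3.101e+04 rad/s.
Step 2 — f₀ = ω₀/(2π) = 4935 Hz.
Step 3 — Series Q: Q = ω₀L/R = 3.101e+04·0.104/13.1 = 246.2.
Step 4 — Bandwidth: Δω = ω₀/Q = 126 rad/s; BW = Δω/(2π) = 20.05 Hz.

(a) f₀ = 4935 Hz  (b) Q = 246.2  (c) BW = 20.05 Hz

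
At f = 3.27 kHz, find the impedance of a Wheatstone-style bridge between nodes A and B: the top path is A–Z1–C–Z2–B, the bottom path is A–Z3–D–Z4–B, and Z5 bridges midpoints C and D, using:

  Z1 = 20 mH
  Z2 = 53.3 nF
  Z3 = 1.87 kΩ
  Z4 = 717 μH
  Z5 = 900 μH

Step 1 — Angular frequency: ω = 2π·f = 2π·3270 = 2.055e+04 rad/s.
Step 2 — Component impedances:
  Z1: Z = jωL = j·2.055e+04·0.02 = 0 + j410.9 Ω
  Z2: Z = 1/(jωC) = -j/(ω·C) = 0 - j913.2 Ω
  Z3: Z = R = 1870 Ω
  Z4: Z = jωL = j·2.055e+04·0.000717 = 0 + j14.73 Ω
  Z5: Z = jωL = j·2.055e+04·0.0009 = 0 + j18.49 Ω
Step 3 — Bridge requires nodal analysis (the Z5 bridge couples midpoints C and D, so the two paths cannot be reduced to a simple series/parallel combination). Setting node B to ground and injecting 1 A at node A, the 3-node admittance system at A, C, D solves to V_A = Z_AB = 93.96 + j423.8 Ω = 434.1∠77.5° Ω.

Z = 93.96 + j423.8 Ω = 434.1∠77.5° Ω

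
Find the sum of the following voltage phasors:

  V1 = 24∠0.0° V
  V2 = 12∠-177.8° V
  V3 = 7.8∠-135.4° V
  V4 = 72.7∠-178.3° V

Step 1 — Convert each phasor to rectangular form:
  V1 = 24·(cos(0.0°) + j·sin(0.0°)) = 24 V
  V2 = 12·(cos(-177.8°) + j·sin(-177.8°)) = -11.99 - j0.4607 V
  V3 = 7.8·(cos(-135.4°) + j·sin(-135.4°)) = -5.554 - j5.477 V
  V4 = 72.7·(cos(-178.3°) + j·sin(-178.3°)) = -72.67 - j2.157 V
Step 2 — Sum components: V_total = -66.21 - j8.094 V.
Step 3 — Convert to polar: |V_total| = 66.71 V, ∠V_total = -173.0°.

V_total = 66.71∠-173.0° V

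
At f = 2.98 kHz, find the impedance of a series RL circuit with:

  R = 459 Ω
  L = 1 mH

Step 1 — Angular frequency: ω = 2π·f = 2π·2980 = 1.872e+04 rad/s.
Step 2 — Component impedances:
  R: Z = R = 459 Ω
  L: Z = jωL = j·1.872e+04·0.001 = 0 + j18.72 Ω
Step 3 — Series combination: Z_total = R + L = 459 + j18.72 Ω = 459.4∠2.3° Ω.

Z = 459 + j18.72 Ω = 459.4∠2.3° Ω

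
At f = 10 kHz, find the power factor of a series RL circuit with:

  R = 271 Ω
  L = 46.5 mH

Step 1 — Angular frequency: ω = 2π·f = 2π·1e+04 = 6.283e+04 rad/s.
Step 2 — Component impedances:
  R: Z = R = 271 Ω
  L: Z = jωL = j·6.283e+04·0.0465 = 0 + j2922 Ω
Step 3 — Series combination: Z_total = R + L = 271 + j2922 Ω = 2934∠84.7° Ω.
Step 4 — Power factor: PF = cos(φ) = Re(Z)/|Z| = 271/2934.2 = 0.09236.
Step 5 — Type: Im(Z) = 2922 ⇒ lagging (phase φ = 84.7°).

PF = 0.09236 (lagging, φ = 84.7°)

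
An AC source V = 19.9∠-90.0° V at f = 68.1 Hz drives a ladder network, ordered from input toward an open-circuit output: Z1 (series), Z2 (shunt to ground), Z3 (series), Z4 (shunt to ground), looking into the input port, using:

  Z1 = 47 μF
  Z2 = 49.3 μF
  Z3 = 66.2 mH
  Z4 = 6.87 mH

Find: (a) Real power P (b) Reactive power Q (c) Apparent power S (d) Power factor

Step 1 — Angular frequency: ω = 2π·f = 2π·68.1 = 427.9 rad/s.
Step 2 — Component impedances:
  Z1: Z = 1/(jωC) = -j/(ω·C) = 0 - j49.73 Ω
  Z2: Z = 1/(jωC) = -j/(ω·C) = 0 - j47.41 Ω
  Z3: Z = jωL = j·427.9·0.0662 = 0 + j28.33 Ω
  Z4: Z = jωL = j·427.9·0.00687 = 0 + j2.94 Ω
Step 3 — Ladder network (open output): work backward from the far end, alternating series and parallel combinations. Z_in = 0 + j42.11 Ω = 42.11∠90.0° Ω.
Step 4 — Source phasor: V = 19.9∠-90.0° V = 0 - j19.9 V.
Step 5 — Current: I = V / Z = -0.4726 A = 0.4726∠-180.0° A.
Step 6 — Complex power: S = V·I* = 0 + j9.405 VA.
Step 7 — Real power: P = Re(S) = 0 W.
Step 8 — Reactive power: Q = Im(S) = 9.405 VAR.
Step 9 — Apparent power: |S| = 9.405 VA.
Step 10 — Power factor: PF = P/|S| = 0 (lagging).

(a) P = 0 W  (b) Q = 9.405 VAR  (c) S = 9.405 VA  (d) PF = 0 (lagging)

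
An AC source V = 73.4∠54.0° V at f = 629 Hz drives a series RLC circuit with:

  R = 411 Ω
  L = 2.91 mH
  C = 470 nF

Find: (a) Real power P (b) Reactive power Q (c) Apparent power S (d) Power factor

Step 1 — Angular frequency: ω = 2π·f = 2π·629 = 3952 rad/s.
Step 2 — Component impedances:
  R: Z = R = 411 Ω
  L: Z = jωL = j·3952·0.00291 = 0 + j11.5 Ω
  C: Z = 1/(jωC) = -j/(ω·C) = 0 - j538.4 Ω
Step 3 — Series combination: Z_total = R + L + C = 411 - j526.9 Ω = 668.2∠-52.0° Ω.
Step 4 — Source phasor: V = 73.4∠54.0° V = 43.14 + j59.38 V.
Step 5 — Current: I = V / Z = -0.03036 + j0.1056 A = 0.1098∠106.0° A.
Step 6 — Complex power: S = V·I* = 4.959 - j6.357 VA.
Step 7 — Real power: P = Re(S) = 4.959 W.
Step 8 — Reactive power: Q = Im(S) = -6.357 VAR.
Step 9 — Apparent power: |S| = 8.063 VA.
Step 10 — Power factor: PF = P/|S| = 0.6151 (leading).

(a) P = 4.959 W  (b) Q = -6.357 VAR  (c) S = 8.063 VA  (d) PF = 0.6151 (leading)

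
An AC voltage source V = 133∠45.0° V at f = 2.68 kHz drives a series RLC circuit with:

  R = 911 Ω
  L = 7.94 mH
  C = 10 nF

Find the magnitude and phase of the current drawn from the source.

Step 1 — Angular frequency: ω = 2π·f = 2π·2680 = 1.684e+04 rad/s.
Step 2 — Component impedances:
  R: Z = R = 911 Ω
  L: Z = jωL = j·1.684e+04·0.00794 = 0 + j133.7 Ω
  C: Z = 1/(jωC) = -j/(ω·C) = 0 - j5939 Ω
Step 3 — Series combination: Z_total = R + L + C = 911 - j5805 Ω = 5876∠-81.1° Ω.
Step 4 — Source phasor: V = 133∠45.0° V = 94.05 + j94.05 V.
Step 5 — Ohm's law: I = V / Z_total = (94.05 + j94.05) / (911 - j5805) = -0.01333 + j0.01829 A.
Step 6 — Convert to polar: |I| = 0.02263 A, ∠I = 126.1°.

I = 0.02263∠126.1° A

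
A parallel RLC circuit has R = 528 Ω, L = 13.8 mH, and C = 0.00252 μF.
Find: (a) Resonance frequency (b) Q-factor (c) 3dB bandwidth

Step 1 — Resonance: ω₀ = 1/√(LC) = 1/√(0.0138·2.52e-09) = 1.696e+05 rad/s.
Step 2 — f₀ = ω₀/(2π) = 2.699e+04 Hz.
Step 3 — Parallel Q: Q = R/(ω₀L) = 528/(1.696e+05·0.0138) = 0.2256.
Step 4 — Bandwidth: Δω = ω₀/Q = 7.516e+05 rad/s; BW = Δω/(2π) = 1.196e+05 Hz.

(a) f₀ = 2.699e+04 Hz  (b) Q = 0.2256  (c) BW = 1.196e+05 Hz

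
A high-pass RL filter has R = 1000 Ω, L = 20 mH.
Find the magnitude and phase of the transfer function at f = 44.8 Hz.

Step 1 — Angular frequency: ω = 2π·44.8 = 281.5 rad/s.
Step 2 — Transfer function: H(jω) = jωL/(R + jωL).
Step 3 — Numerator jωL = j·5.63; denominator R + jωL = 1000 + j5.63.
Step 4 — H = 3.169e-05 + j0.00563.
Step 5 — Magnitude: |H| = 0.00563 (-45.0 dB); phase: φ = 89.7°.

|H| = 0.00563 (-45.0 dB), φ = 89.7°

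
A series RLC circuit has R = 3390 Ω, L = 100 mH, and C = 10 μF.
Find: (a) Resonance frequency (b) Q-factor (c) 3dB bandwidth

Step 1 — Resonance: ω₀ = 1/√(LC) = 1/√(0.1·1e-05) = 1000 rad/s.
Step 2 — f₀ = ω₀/(2π) = 159.2 Hz.
Step 3 — Series Q: Q = ω₀L/R = 1000·0.1/3390 = 0.0295.
Step 4 — Bandwidth: Δω = ω₀/Q = 3.39e+04 rad/s; BW = Δω/(2π) = 5395 Hz.

(a) f₀ = 159.2 Hz  (b) Q = 0.0295  (c) BW = 5395 Hz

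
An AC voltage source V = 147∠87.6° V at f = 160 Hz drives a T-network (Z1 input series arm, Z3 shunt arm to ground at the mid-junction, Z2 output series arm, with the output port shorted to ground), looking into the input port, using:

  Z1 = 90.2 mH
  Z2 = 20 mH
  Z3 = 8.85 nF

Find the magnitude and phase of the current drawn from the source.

Step 1 — Angular frequency: ω = 2π·f = 2π·160 = 1005 rad/s.
Step 2 — Component impedances:
  Z1: Z = jωL = j·1005·0.0902 = 0 + j90.68 Ω
  Z2: Z = jωL = j·1005·0.02 = 0 + j20.11 Ω
  Z3: Z = 1/(jωC) = -j/(ω·C) = 0 - j1.124e+05 Ω
Step 3 — With the output port shorted to ground, the output series arm Z2 runs from the junction to ground; the shunt arm Z3 also runs from the junction to ground. They appear in parallel: Z3 || Z2 = 0 + j20.11 Ω.
Step 4 — Series with input arm Z1: Z_in = Z1 + (Z3 || Z2) = 0 + j110.8 Ω = 110.8∠90.0° Ω.
Step 5 — Source phasor: V = 147∠87.6° V = 6.156 + j146.9 V.
Step 6 — Ohm's law: I = V / Z_total = (6.156 + j146.9) / (0 + j110.8) = 1.326 - j0.05556 A.
Step 7 — Convert to polar: |I| = 1.327 A, ∠I = -2.4°.

I = 1.327∠-2.4° A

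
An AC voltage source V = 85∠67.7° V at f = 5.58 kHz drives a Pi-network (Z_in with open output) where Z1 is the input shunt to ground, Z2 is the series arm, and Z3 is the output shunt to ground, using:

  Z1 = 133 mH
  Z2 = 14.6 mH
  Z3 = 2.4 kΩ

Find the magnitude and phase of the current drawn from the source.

Step 1 — Angular frequency: ω = 2π·f = 2π·5580 = 3.506e+04 rad/s.
Step 2 — Component impedances:
  Z1: Z = jωL = j·3.506e+04·0.133 = 0 + j4663 Ω
  Z2: Z = jωL = j·3.506e+04·0.0146 = 0 + j511.9 Ω
  Z3: Z = R = 2400 Ω
Step 3 — With open output, the series arm Z2 and the output shunt Z3 appear in series to ground: Z2 + Z3 = 2400 + j511.9 Ω.
Step 4 — Parallel with input shunt Z1: Z_in = Z1 || (Z2 + Z3) = 1604 + j1205 Ω = 2006∠36.9° Ω.
Step 5 — Source phasor: V = 85∠67.7° V = 32.25 + j78.64 V.
Step 6 — Ohm's law: I = V / Z_total = (32.25 + j78.64) / (1604 + j1205) = 0.0364 + j0.02168 A.
Step 7 — Convert to polar: |I| = 0.04237 A, ∠I = 30.8°.

I = 0.04237∠30.8° A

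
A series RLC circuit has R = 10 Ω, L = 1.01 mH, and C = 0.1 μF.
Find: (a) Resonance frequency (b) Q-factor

Step 1 — Resonance condition Im(Z)=0 gives ω₀ = 1/√(LC).
Step 2 — ω₀ = 1/√(0.00101·1e-07) = 9.95e+04 rad/s.
Step 3 — f₀ = ω₀/(2π) = 1.584e+04 Hz.
Step 4 — Series Q: Q = ω₀L/R = 9.95e+04·0.00101/10 = 10.05.

(a) f₀ = 1.584e+04 Hz  (b) Q = 10.05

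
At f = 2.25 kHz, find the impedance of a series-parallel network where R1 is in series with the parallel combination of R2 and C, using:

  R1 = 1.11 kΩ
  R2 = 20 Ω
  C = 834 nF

Step 1 — Angular frequency: ω = 2π·f = 2π·2250 = 1.414e+04 rad/s.
Step 2 — Component impedances:
  R1: Z = R = 1110 Ω
  R2: Z = R = 20 Ω
  C: Z = 1/(jωC) = -j/(ω·C) = 0 - j84.81 Ω
Step 3 — Parallel branch: R2 || C = 1/(1/R2 + 1/C) = 18.95 - j4.468 Ω.
Step 4 — Series with R1: Z_total = R1 + (R2 || C) = 1129 - j4.468 Ω = 1129∠-0.2° Ω.

Z = 1129 - j4.468 Ω = 1129∠-0.2° Ω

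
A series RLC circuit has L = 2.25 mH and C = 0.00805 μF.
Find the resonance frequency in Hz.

Step 1 — Resonance condition Im(Z)=0 gives ω₀ = 1/√(LC).
Step 2 — ω₀ = 1/√(0.00225·8.05e-09) = 2.35e+05 rad/s.
Step 3 — f₀ = ω₀/(2π) = 3.74e+04 Hz.

f₀ = 3.74e+04 Hz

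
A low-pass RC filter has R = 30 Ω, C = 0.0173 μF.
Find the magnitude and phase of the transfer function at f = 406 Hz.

Step 1 — Angular frequency: ω = 2π·406 = 2551 rad/s.
Step 2 — Transfer function: H(jω) = 1/(1 + jωRC).
Step 3 — Denominator: 1 + jωRC = 1 + j·2551·30·1.73e-08 = 1 + j0.001324.
Step 4 — H = 1 - j0.001324.
Step 5 — Magnitude: |H| = 1 (-0.0 dB); phase: φ = -0.1°.

|H| = 1 (-0.0 dB), φ = -0.1°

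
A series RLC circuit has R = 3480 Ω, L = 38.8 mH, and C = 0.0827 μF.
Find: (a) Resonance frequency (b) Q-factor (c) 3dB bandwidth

Step 1 — Resonance: ω₀ = 1/√(LC) = 1/√(0.0388·8.27e-08) = 1.765e+04 rad/s.
Step 2 — f₀ = ω₀/(2π) = 2810 Hz.
Step 3 — Series Q: Q = ω₀L/R = 1.765e+04·0.0388/3480 = 0.1968.
Step 4 — Bandwidth: Δω = ω₀/Q = 8.969e+04 rad/s; BW = Δω/(2π) = 1.427e+04 Hz.

(a) f₀ = 2810 Hz  (b) Q = 0.1968  (c) BW = 1.427e+04 Hz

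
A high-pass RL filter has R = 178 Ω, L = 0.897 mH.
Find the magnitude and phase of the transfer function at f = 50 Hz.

Step 1 — Angular frequency: ω = 2π·50 = 314.2 rad/s.
Step 2 — Transfer function: H(jω) = jωL/(R + jωL).
Step 3 — Numerator jωL = j·0.2818; denominator R + jωL = 178 + j0.2818.
Step 4 — H = 2.506e-06 + j0.001583.
Step 5 — Magnitude: |H| = 0.001583 (-56.0 dB); phase: φ = 89.9°.

|H| = 0.001583 (-56.0 dB), φ = 89.9°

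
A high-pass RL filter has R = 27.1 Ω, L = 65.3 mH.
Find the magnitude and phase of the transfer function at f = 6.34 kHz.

Step 1 — Angular frequency: ω = 2π·6340 = 3.984e+04 rad/s.
Step 2 — Transfer function: H(jω) = jωL/(R + jωL).
Step 3 — Numerator jωL = j·2601; denominator R + jωL = 27.1 + j2601.
Step 4 — H = 0.9999 + j0.01042.
Step 5 — Magnitude: |H| = 0.9999 (-0.0 dB); phase: φ = 0.6°.

|H| = 0.9999 (-0.0 dB), φ = 0.6°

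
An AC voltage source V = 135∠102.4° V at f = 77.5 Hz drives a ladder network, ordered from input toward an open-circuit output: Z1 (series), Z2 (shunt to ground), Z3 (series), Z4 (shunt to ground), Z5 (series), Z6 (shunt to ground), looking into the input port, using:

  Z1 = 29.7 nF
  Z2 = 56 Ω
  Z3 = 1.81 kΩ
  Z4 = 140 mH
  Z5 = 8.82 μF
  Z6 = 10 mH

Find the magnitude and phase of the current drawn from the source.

Step 1 — Angular frequency: ω = 2π·f = 2π·77.5 = 486.9 rad/s.
Step 2 — Component impedances:
  Z1: Z = 1/(jωC) = -j/(ω·C) = 0 - j6.915e+04 Ω
  Z2: Z = R = 56 Ω
  Z3: Z = R = 1810 Ω
  Z4: Z = jωL = j·486.9·0.14 = 0 + j68.17 Ω
  Z5: Z = 1/(jωC) = -j/(ω·C) = 0 - j232.8 Ω
  Z6: Z = jωL = j·486.9·0.01 = 0 + j4.869 Ω
Step 3 — Ladder network (open output): work backward from the far end, alternating series and parallel combinations. Z_in = 54.32 - j6.915e+04 Ω = 6.915e+04∠-90.0° Ω.
Step 4 — Source phasor: V = 135∠102.4° V = -28.99 + j131.9 V.
Step 5 — Ohm's law: I = V / Z_total = (-28.99 + j131.9) / (54.32 - j6.915e+04) = -0.001907 - j0.0004178 A.
Step 6 — Convert to polar: |I| = 0.001952 A, ∠I = -167.6°.

I = 0.001952∠-167.6° A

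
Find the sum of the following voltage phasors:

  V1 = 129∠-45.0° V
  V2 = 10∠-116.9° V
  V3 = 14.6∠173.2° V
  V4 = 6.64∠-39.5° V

Step 1 — Convert each phasor to rectangular form:
  V1 = 129·(cos(-45.0°) + j·sin(-45.0°)) = 91.22 - j91.22 V
  V2 = 10·(cos(-116.9°) + j·sin(-116.9°)) = -4.524 - j8.918 V
  V3 = 14.6·(cos(173.2°) + j·sin(173.2°)) = -14.5 + j1.729 V
  V4 = 6.64·(cos(-39.5°) + j·sin(-39.5°)) = 5.124 - j4.224 V
Step 2 — Sum components: V_total = 77.32 - j102.6 V.
Step 3 — Convert to polar: |V_total| = 128.5 V, ∠V_total = -53.0°.

V_total = 128.5∠-53.0° V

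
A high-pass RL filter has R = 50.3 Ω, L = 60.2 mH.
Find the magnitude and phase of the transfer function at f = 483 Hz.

Step 1 — Angular frequency: ω = 2π·483 = 3035 rad/s.
Step 2 — Transfer function: H(jω) = jωL/(R + jωL).
Step 3 — Numerator jωL = j·182.7; denominator R + jωL = 50.3 + j182.7.
Step 4 — H = 0.9295 + j0.2559.
Step 5 — Magnitude: |H| = 0.9641 (-0.3 dB); phase: φ = 15.4°.

|H| = 0.9641 (-0.3 dB), φ = 15.4°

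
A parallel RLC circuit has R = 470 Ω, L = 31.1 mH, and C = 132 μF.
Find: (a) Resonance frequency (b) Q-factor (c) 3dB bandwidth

Step 1 — Resonance: ω₀ = 1/√(LC) = 1/√(0.0311·0.000132) = 493.6 rad/s.
Step 2 — f₀ = ω₀/(2π) = 78.55 Hz.
Step 3 — Parallel Q: Q = R/(ω₀L) = 470/(493.6·0.0311) = 30.62.
Step 4 — Bandwidth: Δω = ω₀/Q = 16.12 rad/s; BW = Δω/(2π) = 2.565 Hz.

(a) f₀ = 78.55 Hz  (b) Q = 30.62  (c) BW = 2.565 Hz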